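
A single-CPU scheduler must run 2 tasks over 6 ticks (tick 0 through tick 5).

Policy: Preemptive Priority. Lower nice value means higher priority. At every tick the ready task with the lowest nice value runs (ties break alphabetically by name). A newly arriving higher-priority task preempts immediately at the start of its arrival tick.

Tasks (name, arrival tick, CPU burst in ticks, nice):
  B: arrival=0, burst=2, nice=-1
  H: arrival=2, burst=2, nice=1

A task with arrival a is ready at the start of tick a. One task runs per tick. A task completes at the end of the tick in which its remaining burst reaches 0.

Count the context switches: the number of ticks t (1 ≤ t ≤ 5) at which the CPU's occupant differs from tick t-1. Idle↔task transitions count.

context switches = 2

t=0: ready={B} → run B
t=1: ready={B} → run B
t=2: ready={H} → run H
t=3: ready={H} → run H
t=4: (idle)
t=5: (idle)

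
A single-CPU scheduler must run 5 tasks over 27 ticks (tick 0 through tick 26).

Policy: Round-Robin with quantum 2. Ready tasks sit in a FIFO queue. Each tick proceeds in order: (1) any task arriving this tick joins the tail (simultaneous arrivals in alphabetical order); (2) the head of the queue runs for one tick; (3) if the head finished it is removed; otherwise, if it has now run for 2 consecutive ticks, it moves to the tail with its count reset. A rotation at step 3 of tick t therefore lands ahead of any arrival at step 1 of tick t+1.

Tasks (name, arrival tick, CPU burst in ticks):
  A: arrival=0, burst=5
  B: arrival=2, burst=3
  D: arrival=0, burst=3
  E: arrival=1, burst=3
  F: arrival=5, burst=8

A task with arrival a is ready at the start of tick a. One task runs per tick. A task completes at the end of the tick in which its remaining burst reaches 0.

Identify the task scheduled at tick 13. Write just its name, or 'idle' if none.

running at tick 13 = E

t=0: queue=[A,D] q_used=0 → run A
t=1: queue=[A,D,E] q_used=1 → run A
t=2: queue=[D,E,A,B] q_used=0 → run D
t=3: queue=[D,E,A,B] q_used=1 → run D
t=4: queue=[E,A,B,D] q_used=0 → run E
t=5: queue=[E,A,B,D,F] q_used=1 → run E
t=6: queue=[A,B,D,F,E] q_used=0 → run A
t=7: queue=[A,B,D,F,E] q_used=1 → run A
t=8: queue=[B,D,F,E,A] q_used=0 → run B
t=9: queue=[B,D,F,E,A] q_used=1 → run B
t=10: queue=[D,F,E,A,B] q_used=0 → run D
t=11: queue=[F,E,A,B] q_used=0 → run F
t=12: queue=[F,E,A,B] q_used=1 → run F
t=13: queue=[E,A,B,F] q_used=0 → run E
t=14: queue=[A,B,F] q_used=0 → run A
t=15: queue=[B,F] q_used=0 → run B
t=16: queue=[F] q_used=0 → run F
t=17: queue=[F] q_used=1 → run F
t=18: queue=[F] q_used=0 → run F
t=19: queue=[F] q_used=1 → run F
t=20: queue=[F] q_used=0 → run F
t=21: queue=[F] q_used=1 → run F
t=22: (idle)
t=23: (idle)
t=24: (idle)
t=25: (idle)
t=26: (idle)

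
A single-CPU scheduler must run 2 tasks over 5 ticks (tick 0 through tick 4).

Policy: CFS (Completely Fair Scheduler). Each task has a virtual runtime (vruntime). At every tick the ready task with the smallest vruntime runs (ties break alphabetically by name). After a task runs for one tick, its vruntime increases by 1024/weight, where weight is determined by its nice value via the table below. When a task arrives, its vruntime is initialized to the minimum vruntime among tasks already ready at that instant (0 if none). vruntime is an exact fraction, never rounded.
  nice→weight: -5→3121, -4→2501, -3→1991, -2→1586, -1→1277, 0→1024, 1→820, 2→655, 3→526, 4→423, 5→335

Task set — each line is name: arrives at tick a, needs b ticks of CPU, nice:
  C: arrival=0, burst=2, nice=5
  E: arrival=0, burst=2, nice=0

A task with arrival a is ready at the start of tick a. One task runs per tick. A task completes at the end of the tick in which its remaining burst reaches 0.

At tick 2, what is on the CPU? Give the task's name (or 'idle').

running at tick 2 = E

t=0: vr[C=0 E=0] → run C
t=1: vr[C=1024/335 E=0] → run E
t=2: vr[C=1024/335 E=1] → run E
t=3: vr[C=1024/335] → run C
t=4: (idle)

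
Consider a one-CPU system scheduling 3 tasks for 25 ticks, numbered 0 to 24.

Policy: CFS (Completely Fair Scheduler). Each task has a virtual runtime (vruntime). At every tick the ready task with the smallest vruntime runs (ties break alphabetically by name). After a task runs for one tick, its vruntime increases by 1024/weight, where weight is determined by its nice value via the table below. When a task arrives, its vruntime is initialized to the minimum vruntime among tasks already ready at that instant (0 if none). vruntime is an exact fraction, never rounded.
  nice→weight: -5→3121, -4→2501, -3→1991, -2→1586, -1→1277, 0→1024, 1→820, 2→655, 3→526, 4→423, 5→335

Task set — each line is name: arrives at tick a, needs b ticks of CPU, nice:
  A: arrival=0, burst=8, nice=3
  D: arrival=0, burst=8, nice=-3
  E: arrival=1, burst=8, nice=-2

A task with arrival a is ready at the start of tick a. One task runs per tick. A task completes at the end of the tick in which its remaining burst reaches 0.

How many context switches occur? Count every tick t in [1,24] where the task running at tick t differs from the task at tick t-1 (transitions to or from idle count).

t=0: vr[A=0 D=0] → run A
t=1: vr[A=512/263 D=0 E=0] → run D
t=2: vr[A=512/263 D=1024/1991 E=0] → run E
t=3: vr[A=512/263 D=1024/1991 E=512/793] → run D
t=4: vr[A=512/263 D=2048/1991 E=512/793] → run E
t=5: vr[A=512/263 D=2048/1991 E=1024/793] → run D
t=6: vr[A=512/263 D=3072/1991 E=1024/793] → run E
t=7: vr[A=512/263 D=3072/1991 E=1536/793] → run D
t=8: vr[A=512/263 D=4096/1991 E=1536/793] → run E
t=9: vr[A=512/263 D=4096/1991 E=2048/793] → run A
t=10: vr[A=1024/263 D=4096/1991 E=2048/793] → run D
t=11: vr[A=1024/263 D=5120/1991 E=2048/793] → run D
t=12: vr[A=1024/263 D=6144/1991 E=2048/793] → run E
t=13: vr[A=1024/263 D=6144/1991 E=2560/793] → run D
t=14: vr[A=1024/263 D=7168/1991 E=2560/793] → run E
t=15: vr[A=1024/263 D=7168/1991 E=3072/793] → run D
t=16: vr[A=1024/263 E=3072/793] → run E
t=17: vr[A=1024/263 E=3584/793] → run A
t=18: vr[A=1536/263 E=3584/793] → run E
t=19: vr[A=1536/263] → run A
t=20: vr[A=2048/263] → run A
t=21: vr[A=2560/263] → run A
t=22: vr[A=3072/263] → run A
t=23: vr[A=3584/263] → run A
t=24: (idle)

context switches = 19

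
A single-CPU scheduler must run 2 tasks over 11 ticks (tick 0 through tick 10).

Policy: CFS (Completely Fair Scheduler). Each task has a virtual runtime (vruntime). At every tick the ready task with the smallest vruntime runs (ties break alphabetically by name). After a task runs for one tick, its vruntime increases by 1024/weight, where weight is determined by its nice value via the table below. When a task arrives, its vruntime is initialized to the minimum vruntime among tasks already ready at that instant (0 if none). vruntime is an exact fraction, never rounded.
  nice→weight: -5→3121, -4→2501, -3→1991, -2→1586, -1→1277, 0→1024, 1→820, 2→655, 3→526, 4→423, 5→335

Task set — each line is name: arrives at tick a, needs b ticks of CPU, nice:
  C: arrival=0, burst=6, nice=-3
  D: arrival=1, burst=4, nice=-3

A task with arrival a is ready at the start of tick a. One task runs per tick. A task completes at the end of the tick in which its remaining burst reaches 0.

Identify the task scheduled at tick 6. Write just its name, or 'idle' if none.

running at tick 6 = D

t=0: vr[C=0] → run C
t=1: vr[C=1024/1991 D=1024/1991] → run C
t=2: vr[C=2048/1991 D=1024/1991] → run D
t=3: vr[C=2048/1991 D=2048/1991] → run C
t=4: vr[C=3072/1991 D=2048/1991] → run D
t=5: vr[C=3072/1991 D=3072/1991] → run C
t=6: vr[C=4096/1991 D=3072/1991] → run D
t=7: vr[C=4096/1991 D=4096/1991] → run C
t=8: vr[C=5120/1991 D=4096/1991] → run D
t=9: vr[C=5120/1991] → run C
t=10: (idle)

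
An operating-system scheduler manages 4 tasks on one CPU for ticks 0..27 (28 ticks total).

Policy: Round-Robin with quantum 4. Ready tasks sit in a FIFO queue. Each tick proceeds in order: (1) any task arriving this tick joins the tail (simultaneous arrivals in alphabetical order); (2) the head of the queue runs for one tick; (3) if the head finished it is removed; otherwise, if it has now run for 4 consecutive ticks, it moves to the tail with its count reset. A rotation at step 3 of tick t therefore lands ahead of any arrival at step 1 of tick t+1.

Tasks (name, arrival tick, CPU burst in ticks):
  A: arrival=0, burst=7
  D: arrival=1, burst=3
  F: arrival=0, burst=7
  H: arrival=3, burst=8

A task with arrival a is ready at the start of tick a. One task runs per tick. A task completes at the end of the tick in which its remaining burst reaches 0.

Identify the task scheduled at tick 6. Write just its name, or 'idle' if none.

t=0: queue=[A,F] q_used=0 → run A
t=1: queue=[A,F,D] q_used=1 → run A
t=2: queue=[A,F,D] q_used=2 → run A
t=3: queue=[A,F,D,H] q_used=3 → run A
t=4: queue=[F,D,H,A] q_used=0 → run F
t=5: queue=[F,D,H,A] q_used=1 → run F
t=6: queue=[F,D,H,A] q_used=2 → run F
t=7: queue=[F,D,H,A] q_used=3 → run F
t=8: queue=[D,H,A,F] q_used=0 → run D
t=9: queue=[D,H,A,F] q_used=1 → run D
t=10: queue=[D,H,A,F] q_used=2 → run D
t=11: queue=[H,A,F] q_used=0 → run H
t=12: queue=[H,A,F] q_used=1 → run H
t=13: queue=[H,A,F] q_used=2 → run H
t=14: queue=[H,A,F] q_used=3 → run H
t=15: queue=[A,F,H] q_used=0 → run A
t=16: queue=[A,F,H] q_used=1 → run A
t=17: queue=[A,F,H] q_used=2 → run A
t=18: queue=[F,H] q_used=0 → run F
t=19: queue=[F,H] q_used=1 → run F
t=20: queue=[F,H] q_used=2 → run F
t=21: queue=[H] q_used=0 → run H
t=22: queue=[H] q_used=1 → run H
t=23: queue=[H] q_used=2 → run H
t=24: queue=[H] q_used=3 → run H
t=25: (idle)
t=26: (idle)
t=27: (idle)

running at tick 6 = F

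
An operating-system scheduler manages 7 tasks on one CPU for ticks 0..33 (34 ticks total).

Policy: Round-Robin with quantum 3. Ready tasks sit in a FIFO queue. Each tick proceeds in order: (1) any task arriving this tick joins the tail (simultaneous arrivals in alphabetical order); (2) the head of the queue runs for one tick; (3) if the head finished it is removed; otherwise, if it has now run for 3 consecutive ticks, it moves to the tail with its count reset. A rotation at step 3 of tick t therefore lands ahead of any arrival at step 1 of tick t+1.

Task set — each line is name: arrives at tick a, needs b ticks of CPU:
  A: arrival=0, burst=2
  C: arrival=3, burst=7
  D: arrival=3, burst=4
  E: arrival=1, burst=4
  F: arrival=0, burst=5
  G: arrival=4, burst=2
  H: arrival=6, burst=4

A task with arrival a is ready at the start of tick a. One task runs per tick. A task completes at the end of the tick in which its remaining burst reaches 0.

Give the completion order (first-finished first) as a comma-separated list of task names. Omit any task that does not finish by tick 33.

completion order = A, G, F, E, D, H, C

t=0: queue=[A,F] q_used=0 → run A
t=1: queue=[A,F,E] q_used=1 → run A
t=2: queue=[F,E] q_used=0 → run F
t=3: queue=[F,E,C,D] q_used=1 → run F
t=4: queue=[F,E,C,D,G] q_used=2 → run F
t=5: queue=[E,C,D,G,F] q_used=0 → run E
t=6: queue=[E,C,D,G,F,H] q_used=1 → run E
t=7: queue=[E,C,D,G,F,H] q_used=2 → run E
t=8: queue=[C,D,G,F,H,E] q_used=0 → run C
t=9: queue=[C,D,G,F,H,E] q_used=1 → run C
t=10: queue=[C,D,G,F,H,E] q_used=2 → run C
t=11: queue=[D,G,F,H,E,C] q_used=0 → run D
t=12: queue=[D,G,F,H,E,C] q_used=1 → run D
t=13: queue=[D,G,F,H,E,C] q_used=2 → run D
t=14: queue=[G,F,H,E,C,D] q_used=0 → run G
t=15: queue=[G,F,H,E,C,D] q_used=1 → run G
t=16: queue=[F,H,E,C,D] q_used=0 → run F
t=17: queue=[F,H,E,C,D] q_used=1 → run F
t=18: queue=[H,E,C,D] q_used=0 → run H
t=19: queue=[H,E,C,D] q_used=1 → run H
t=20: queue=[H,E,C,D] q_used=2 → run H
t=21: queue=[E,C,D,H] q_used=0 → run E
t=22: queue=[C,D,H] q_used=0 → run C
t=23: queue=[C,D,H] q_used=1 → run C
t=24: queue=[C,D,H] q_used=2 → run C
t=25: queue=[D,H,C] q_used=0 → run D
t=26: queue=[H,C] q_used=0 → run H
t=27: queue=[C] q_used=0 → run C
t=28: (idle)
t=29: (idle)
t=30: (idle)
t=31: (idle)
t=32: (idle)
t=33: (idle)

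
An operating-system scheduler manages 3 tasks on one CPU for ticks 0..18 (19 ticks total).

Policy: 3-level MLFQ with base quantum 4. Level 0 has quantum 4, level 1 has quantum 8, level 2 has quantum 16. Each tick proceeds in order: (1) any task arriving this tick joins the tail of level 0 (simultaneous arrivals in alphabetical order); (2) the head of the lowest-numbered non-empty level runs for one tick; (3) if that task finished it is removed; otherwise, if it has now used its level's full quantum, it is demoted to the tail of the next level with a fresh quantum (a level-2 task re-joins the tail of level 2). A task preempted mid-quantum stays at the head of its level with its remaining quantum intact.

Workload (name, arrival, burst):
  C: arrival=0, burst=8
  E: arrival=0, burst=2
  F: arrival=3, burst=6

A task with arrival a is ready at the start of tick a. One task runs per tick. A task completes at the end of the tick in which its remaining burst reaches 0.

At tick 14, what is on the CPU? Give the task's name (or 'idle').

running at tick 14 = F

t=0: L0/L1/L2 = CE/-/- → run C
t=1: L0/L1/L2 = CE/-/- → run C
t=2: L0/L1/L2 = CE/-/- → run C
t=3: L0/L1/L2 = CEF/-/- → run C
t=4: L0/L1/L2 = EF/C/- → run E
t=5: L0/L1/L2 = EF/C/- → run E
t=6: L0/L1/L2 = F/C/- → run F
t=7: L0/L1/L2 = F/C/- → run F
t=8: L0/L1/L2 = F/C/- → run F
t=9: L0/L1/L2 = F/C/- → run F
t=10: L0/L1/L2 = -/CF/- → run C
t=11: L0/L1/L2 = -/CF/- → run C
t=12: L0/L1/L2 = -/CF/- → run C
t=13: L0/L1/L2 = -/CF/- → run C
t=14: L0/L1/L2 = -/F/- → run F
t=15: L0/L1/L2 = -/F/- → run F
t=16: (idle)
t=17: (idle)
t=18: (idle)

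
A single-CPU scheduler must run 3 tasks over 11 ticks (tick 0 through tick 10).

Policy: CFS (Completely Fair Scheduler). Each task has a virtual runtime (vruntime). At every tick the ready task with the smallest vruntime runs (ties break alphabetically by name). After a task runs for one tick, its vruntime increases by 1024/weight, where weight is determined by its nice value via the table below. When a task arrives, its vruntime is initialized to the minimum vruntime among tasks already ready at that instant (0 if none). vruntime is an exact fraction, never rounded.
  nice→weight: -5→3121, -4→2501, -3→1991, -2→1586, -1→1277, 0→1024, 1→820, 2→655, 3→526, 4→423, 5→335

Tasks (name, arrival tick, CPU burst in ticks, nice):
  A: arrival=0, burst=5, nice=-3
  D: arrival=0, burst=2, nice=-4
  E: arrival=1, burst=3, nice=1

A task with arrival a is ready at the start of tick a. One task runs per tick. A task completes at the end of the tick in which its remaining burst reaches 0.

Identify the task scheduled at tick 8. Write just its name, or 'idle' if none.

running at tick 8 = A

t=0: vr[A=0 D=0] → run A
t=1: vr[A=1024/1991 D=0 E=0] → run D
t=2: vr[A=1024/1991 D=1024/2501 E=0] → run E
t=3: vr[A=1024/1991 D=1024/2501 E=256/205] → run D
t=4: vr[A=1024/1991 E=256/205] → run A
t=5: vr[A=2048/1991 E=256/205] → run A
t=6: vr[A=3072/1991 E=256/205] → run E
t=7: vr[A=3072/1991 E=512/205] → run A
t=8: vr[A=4096/1991 E=512/205] → run A
t=9: vr[E=512/205] → run E
t=10: (idle)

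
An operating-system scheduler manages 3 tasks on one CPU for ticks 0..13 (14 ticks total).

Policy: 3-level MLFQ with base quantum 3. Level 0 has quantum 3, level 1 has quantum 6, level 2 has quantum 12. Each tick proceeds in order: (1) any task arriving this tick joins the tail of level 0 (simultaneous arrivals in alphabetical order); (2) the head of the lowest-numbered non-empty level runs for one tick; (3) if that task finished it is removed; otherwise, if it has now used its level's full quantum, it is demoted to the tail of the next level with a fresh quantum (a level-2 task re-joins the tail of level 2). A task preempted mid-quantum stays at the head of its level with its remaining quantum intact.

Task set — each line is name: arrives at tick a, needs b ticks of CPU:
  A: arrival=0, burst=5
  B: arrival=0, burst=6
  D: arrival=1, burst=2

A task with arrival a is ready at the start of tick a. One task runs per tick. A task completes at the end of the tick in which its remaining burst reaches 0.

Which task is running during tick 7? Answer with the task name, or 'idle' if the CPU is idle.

running at tick 7 = D

t=0: L0/L1/L2 = AB/-/- → run A
t=1: L0/L1/L2 = ABD/-/- → run A
t=2: L0/L1/L2 = ABD/-/- → run A
t=3: L0/L1/L2 = BD/A/- → run B
t=4: L0/L1/L2 = BD/A/- → run B
t=5: L0/L1/L2 = BD/A/- → run B
t=6: L0/L1/L2 = D/AB/- → run D
t=7: L0/L1/L2 = D/AB/- → run D
t=8: L0/L1/L2 = -/AB/- → run A
t=9: L0/L1/L2 = -/AB/- → run A
t=10: L0/L1/L2 = -/B/- → run B
t=11: L0/L1/L2 = -/B/- → run B
t=12: L0/L1/L2 = -/B/- → run B
t=13: (idle)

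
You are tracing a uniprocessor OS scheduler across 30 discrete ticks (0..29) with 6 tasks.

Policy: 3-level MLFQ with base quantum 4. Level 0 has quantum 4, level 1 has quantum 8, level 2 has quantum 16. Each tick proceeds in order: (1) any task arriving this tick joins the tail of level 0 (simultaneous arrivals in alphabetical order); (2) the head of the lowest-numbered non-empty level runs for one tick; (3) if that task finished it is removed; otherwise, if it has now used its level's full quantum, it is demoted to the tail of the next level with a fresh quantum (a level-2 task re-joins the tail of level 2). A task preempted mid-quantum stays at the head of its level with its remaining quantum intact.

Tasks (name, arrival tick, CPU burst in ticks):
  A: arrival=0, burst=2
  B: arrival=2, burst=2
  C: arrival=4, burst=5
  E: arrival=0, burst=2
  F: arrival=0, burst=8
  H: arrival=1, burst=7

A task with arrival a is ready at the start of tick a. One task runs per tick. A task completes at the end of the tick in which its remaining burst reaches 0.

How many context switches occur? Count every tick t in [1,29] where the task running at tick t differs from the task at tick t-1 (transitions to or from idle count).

context switches = 9

t=0: L0/L1/L2 = AEF/-/- → run A
t=1: L0/L1/L2 = AEFH/-/- → run A
t=2: L0/L1/L2 = EFHB/-/- → run E
t=3: L0/L1/L2 = EFHB/-/- → run E
t=4: L0/L1/L2 = FHBC/-/- → run F
t=5: L0/L1/L2 = FHBC/-/- → run F
t=6: L0/L1/L2 = FHBC/-/- → run F
t=7: L0/L1/L2 = FHBC/-/- → run F
t=8: L0/L1/L2 = HBC/F/- → run H
t=9: L0/L1/L2 = HBC/F/- → run H
t=10: L0/L1/L2 = HBC/F/- → run H
t=11: L0/L1/L2 = HBC/F/- → run H
t=12: L0/L1/L2 = BC/FH/- → run B
t=13: L0/L1/L2 = BC/FH/- → run B
t=14: L0/L1/L2 = C/FH/- → run C
t=15: L0/L1/L2 = C/FH/- → run C
t=16: L0/L1/L2 = C/FH/- → run C
t=17: L0/L1/L2 = C/FH/- → run C
t=18: L0/L1/L2 = -/FHC/- → run F
t=19: L0/L1/L2 = -/FHC/- → run F
t=20: L0/L1/L2 = -/FHC/- → run F
t=21: L0/L1/L2 = -/FHC/- → run F
t=22: L0/L1/L2 = -/HC/- → run H
t=23: L0/L1/L2 = -/HC/- → run H
t=24: L0/L1/L2 = -/HC/- → run H
t=25: L0/L1/L2 = -/C/- → run C
t=26: (idle)
t=27: (idle)
t=28: (idle)
t=29: (idle)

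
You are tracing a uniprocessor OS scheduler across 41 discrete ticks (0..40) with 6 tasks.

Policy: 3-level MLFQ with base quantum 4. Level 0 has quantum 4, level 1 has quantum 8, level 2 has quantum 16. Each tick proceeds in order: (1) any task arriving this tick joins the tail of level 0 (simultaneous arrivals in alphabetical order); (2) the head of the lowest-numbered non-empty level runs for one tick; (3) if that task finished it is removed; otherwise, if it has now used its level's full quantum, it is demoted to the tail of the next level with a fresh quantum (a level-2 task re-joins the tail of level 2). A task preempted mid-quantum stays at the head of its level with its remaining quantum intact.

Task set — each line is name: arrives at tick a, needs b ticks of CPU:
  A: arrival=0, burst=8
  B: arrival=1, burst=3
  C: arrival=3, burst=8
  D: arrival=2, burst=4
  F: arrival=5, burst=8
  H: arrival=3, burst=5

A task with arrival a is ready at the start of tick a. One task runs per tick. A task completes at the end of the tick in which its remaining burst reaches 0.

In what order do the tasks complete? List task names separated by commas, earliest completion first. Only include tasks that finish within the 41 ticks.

completion order = B, D, A, C, H, F

t=0: L0/L1/L2 = A/-/- → run A
t=1: L0/L1/L2 = AB/-/- → run A
t=2: L0/L1/L2 = ABD/-/- → run A
t=3: L0/L1/L2 = ABDCH/-/- → run A
t=4: L0/L1/L2 = BDCH/A/- → run B
t=5: L0/L1/L2 = BDCHF/A/- → run B
t=6: L0/L1/L2 = BDCHF/A/- → run B
t=7: L0/L1/L2 = DCHF/A/- → run D
t=8: L0/L1/L2 = DCHF/A/- → run D
t=9: L0/L1/L2 = DCHF/A/- → run D
t=10: L0/L1/L2 = DCHF/A/- → run D
t=11: L0/L1/L2 = CHF/A/- → run C
t=12: L0/L1/L2 = CHF/A/- → run C
t=13: L0/L1/L2 = CHF/A/- → run C
t=14: L0/L1/L2 = CHF/A/- → run C
t=15: L0/L1/L2 = HF/AC/- → run H
t=16: L0/L1/L2 = HF/AC/- → run H
t=17: L0/L1/L2 = HF/AC/- → run H
t=18: L0/L1/L2 = HF/AC/- → run H
t=19: L0/L1/L2 = F/ACH/- → run F
t=20: L0/L1/L2 = F/ACH/- → run F
t=21: L0/L1/L2 = F/ACH/- → run F
t=22: L0/L1/L2 = F/ACH/- → run F
t=23: L0/L1/L2 = -/ACHF/- → run A
t=24: L0/L1/L2 = -/ACHF/- → run A
t=25: L0/L1/L2 = -/ACHF/- → run A
t=26: L0/L1/L2 = -/ACHF/- → run A
t=27: L0/L1/L2 = -/CHF/- → run C
t=28: L0/L1/L2 = -/CHF/- → run C
t=29: L0/L1/L2 = -/CHF/- → run C
t=30: L0/L1/L2 = -/CHF/- → run C
t=31: L0/L1/L2 = -/HF/- → run H
t=32: L0/L1/L2 = -/F/- → run F
t=33: L0/L1/L2 = -/F/- → run F
t=34: L0/L1/L2 = -/F/- → run F
t=35: L0/L1/L2 = -/F/- → run F
t=36: (idle)
t=37: (idle)
t=38: (idle)
t=39: (idle)
t=40: (idle)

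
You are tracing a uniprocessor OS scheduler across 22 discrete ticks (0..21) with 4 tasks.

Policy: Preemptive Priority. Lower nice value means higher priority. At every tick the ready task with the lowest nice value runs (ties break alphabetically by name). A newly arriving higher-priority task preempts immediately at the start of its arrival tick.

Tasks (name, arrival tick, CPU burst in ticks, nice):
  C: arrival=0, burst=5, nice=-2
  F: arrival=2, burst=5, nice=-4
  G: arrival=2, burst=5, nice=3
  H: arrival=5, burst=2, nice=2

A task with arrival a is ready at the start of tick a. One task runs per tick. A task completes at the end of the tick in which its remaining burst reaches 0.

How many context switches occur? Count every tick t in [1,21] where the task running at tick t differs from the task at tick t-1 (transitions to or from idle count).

t=0: ready={C} → run C
t=1: ready={C} → run C
t=2: ready={C,F,G} → run F
t=3: ready={C,F,G} → run F
t=4: ready={C,F,G} → run F
t=5: ready={C,F,G,H} → run F
t=6: ready={C,F,G,H} → run F
t=7: ready={C,G,H} → run C
t=8: ready={C,G,H} → run C
t=9: ready={C,G,H} → run C
t=10: ready={G,H} → run H
t=11: ready={G,H} → run H
t=12: ready={G} → run G
t=13: ready={G} → run G
t=14: ready={G} → run G
t=15: ready={G} → run G
t=16: ready={G} → run G
t=17: (idle)
t=18: (idle)
t=19: (idle)
t=20: (idle)
t=21: (idle)

context switches = 5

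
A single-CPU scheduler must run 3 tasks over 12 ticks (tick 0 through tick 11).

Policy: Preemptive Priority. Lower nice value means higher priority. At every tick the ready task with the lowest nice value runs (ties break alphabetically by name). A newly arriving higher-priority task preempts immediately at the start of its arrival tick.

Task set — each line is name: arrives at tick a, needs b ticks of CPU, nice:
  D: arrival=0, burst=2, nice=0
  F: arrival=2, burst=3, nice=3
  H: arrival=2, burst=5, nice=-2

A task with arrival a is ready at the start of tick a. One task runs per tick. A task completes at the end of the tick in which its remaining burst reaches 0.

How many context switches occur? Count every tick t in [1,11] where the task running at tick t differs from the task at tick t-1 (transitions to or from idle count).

t=0: ready={D} → run D
t=1: ready={D} → run D
t=2: ready={F,H} → run H
t=3: ready={F,H} → run H
t=4: ready={F,H} → run H
t=5: ready={F,H} → run H
t=6: ready={F,H} → run H
t=7: ready={F} → run F
t=8: ready={F} → run F
t=9: ready={F} → run F
t=10: (idle)
t=11: (idle)

context switches = 3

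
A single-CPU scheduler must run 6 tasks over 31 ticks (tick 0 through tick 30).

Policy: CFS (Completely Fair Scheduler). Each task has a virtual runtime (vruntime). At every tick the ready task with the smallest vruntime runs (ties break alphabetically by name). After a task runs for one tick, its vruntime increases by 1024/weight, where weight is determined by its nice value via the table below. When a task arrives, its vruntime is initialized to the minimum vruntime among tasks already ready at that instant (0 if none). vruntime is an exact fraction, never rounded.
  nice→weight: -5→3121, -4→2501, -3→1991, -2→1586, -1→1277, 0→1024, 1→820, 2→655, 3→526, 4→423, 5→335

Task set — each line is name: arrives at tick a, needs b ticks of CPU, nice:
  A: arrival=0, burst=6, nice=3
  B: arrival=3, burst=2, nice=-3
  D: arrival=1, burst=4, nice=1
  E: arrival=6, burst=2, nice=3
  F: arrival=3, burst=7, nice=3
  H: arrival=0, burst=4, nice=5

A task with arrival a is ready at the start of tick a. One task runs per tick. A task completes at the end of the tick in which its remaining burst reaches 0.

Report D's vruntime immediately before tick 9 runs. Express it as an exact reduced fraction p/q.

vruntime(D, start of tick 9) = 512/205

t=0: vr[A=0 H=0] → run A
t=1: vr[A=512/263 D=0 H=0] → run D
t=2: vr[A=512/263 D=256/205 H=0] → run H
t=3: vr[A=512/263 B=256/205 D=256/205 F=256/205 H=1024/335] → run B
t=4: vr[A=512/263 B=719616/408155 D=256/205 F=256/205 H=1024/335] → run D
t=5: vr[A=512/263 B=719616/408155 D=512/205 F=256/205 H=1024/335] → run F
t=6: vr[A=512/263 B=719616/408155 D=512/205 E=719616/408155 F=172288/53915 H=1024/335] → run B
t=7: vr[A=512/263 D=512/205 E=719616/408155 F=172288/53915 H=1024/335] → run E
t=8: vr[A=512/263 D=512/205 E=398234368/107344765 F=172288/53915 H=1024/335] → run A
t=9: vr[A=1024/263 D=512/205 E=398234368/107344765 F=172288/53915 H=1024/335] → run D
t=10: vr[A=1024/263 D=768/205 E=398234368/107344765 F=172288/53915 H=1024/335] → run H
t=11: vr[A=1024/263 D=768/205 E=398234368/107344765 F=172288/53915 H=2048/335] → run F
t=12: vr[A=1024/263 D=768/205 E=398234368/107344765 F=277248/53915 H=2048/335] → run E
t=13: vr[A=1024/263 D=768/205 F=277248/53915 H=2048/335] → run D
t=14: vr[A=1024/263 F=277248/53915 H=2048/335] → run A
t=15: vr[A=1536/263 F=277248/53915 H=2048/335] → run F
t=16: vr[A=1536/263 F=382208/53915 H=2048/335] → run A
t=17: vr[A=2048/263 F=382208/53915 H=2048/335] → run H
t=18: vr[A=2048/263 F=382208/53915 H=3072/335] → run F
t=19: vr[A=2048/263 F=487168/53915 H=3072/335] → run A
t=20: vr[A=2560/263 F=487168/53915 H=3072/335] → run F
t=21: vr[A=2560/263 F=592128/53915 H=3072/335] → run H
t=22: vr[A=2560/263 F=592128/53915] → run A
t=23: vr[F=592128/53915] → run F
t=24: vr[F=697088/53915] → run F
t=25: (idle)
t=26: (idle)
t=27: (idle)
t=28: (idle)
t=29: (idle)
t=30: (idle)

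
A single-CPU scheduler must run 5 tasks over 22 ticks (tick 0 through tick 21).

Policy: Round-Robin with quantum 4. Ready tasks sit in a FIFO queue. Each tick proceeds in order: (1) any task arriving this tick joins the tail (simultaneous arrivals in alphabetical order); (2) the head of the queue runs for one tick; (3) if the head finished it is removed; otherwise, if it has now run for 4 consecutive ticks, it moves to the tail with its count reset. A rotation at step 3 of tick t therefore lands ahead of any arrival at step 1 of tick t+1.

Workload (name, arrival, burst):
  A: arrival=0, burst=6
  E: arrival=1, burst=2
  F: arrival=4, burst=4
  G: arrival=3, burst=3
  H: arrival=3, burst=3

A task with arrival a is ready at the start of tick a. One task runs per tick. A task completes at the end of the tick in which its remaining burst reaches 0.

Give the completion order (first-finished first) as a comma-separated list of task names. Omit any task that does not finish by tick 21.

completion order = E, G, H, A, F

t=0: queue=[A] q_used=0 → run A
t=1: queue=[A,E] q_used=1 → run A
t=2: queue=[A,E] q_used=2 → run A
t=3: queue=[A,E,G,H] q_used=3 → run A
t=4: queue=[E,G,H,A,F] q_used=0 → run E
t=5: queue=[E,G,H,A,F] q_used=1 → run E
t=6: queue=[G,H,A,F] q_used=0 → run G
t=7: queue=[G,H,A,F] q_used=1 → run G
t=8: queue=[G,H,A,F] q_used=2 → run G
t=9: queue=[H,A,F] q_used=0 → run H
t=10: queue=[H,A,F] q_used=1 → run H
t=11: queue=[H,A,F] q_used=2 → run H
t=12: queue=[A,F] q_used=0 → run A
t=13: queue=[A,F] q_used=1 → run A
t=14: queue=[F] q_used=0 → run F
t=15: queue=[F] q_used=1 → run F
t=16: queue=[F] q_used=2 → run F
t=17: queue=[F] q_used=3 → run F
t=18: (idle)
t=19: (idle)
t=20: (idle)
t=21: (idle)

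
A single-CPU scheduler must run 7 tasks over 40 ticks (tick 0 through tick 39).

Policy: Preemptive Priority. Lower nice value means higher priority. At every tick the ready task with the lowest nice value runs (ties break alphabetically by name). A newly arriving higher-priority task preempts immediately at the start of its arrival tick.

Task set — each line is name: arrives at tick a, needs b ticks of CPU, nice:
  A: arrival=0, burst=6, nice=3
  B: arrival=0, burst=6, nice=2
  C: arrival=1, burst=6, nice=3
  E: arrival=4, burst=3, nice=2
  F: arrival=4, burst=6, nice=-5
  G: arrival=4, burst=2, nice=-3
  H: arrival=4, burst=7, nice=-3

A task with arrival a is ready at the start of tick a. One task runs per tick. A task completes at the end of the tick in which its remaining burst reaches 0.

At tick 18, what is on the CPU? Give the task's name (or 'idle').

t=0: ready={A,B} → run B
t=1: ready={A,B,C} → run B
t=2: ready={A,B,C} → run B
t=3: ready={A,B,C} → run B
t=4: ready={A,B,C,E,F,G,H} → run F
t=5: ready={A,B,C,E,F,G,H} → run F
t=6: ready={A,B,C,E,F,G,H} → run F
t=7: ready={A,B,C,E,F,G,H} → run F
t=8: ready={A,B,C,E,F,G,H} → run F
t=9: ready={A,B,C,E,F,G,H} → run F
t=10: ready={A,B,C,E,G,H} → run G
t=11: ready={A,B,C,E,G,H} → run G
t=12: ready={A,B,C,E,H} → run H
t=13: ready={A,B,C,E,H} → run H
t=14: ready={A,B,C,E,H} → run H
t=15: ready={A,B,C,E,H} → run H
t=16: ready={A,B,C,E,H} → run H
t=17: ready={A,B,C,E,H} → run H
t=18: ready={A,B,C,E,H} → run H
t=19: ready={A,B,C,E} → run B
t=20: ready={A,B,C,E} → run B
t=21: ready={A,C,E} → run E
t=22: ready={A,C,E} → run E
t=23: ready={A,C,E} → run E
t=24: ready={A,C} → run A
t=25: ready={A,C} → run A
t=26: ready={A,C} → run A
t=27: ready={A,C} → run A
t=28: ready={A,C} → run A
t=29: ready={A,C} → run A
t=30: ready={C} → run C
t=31: ready={C} → run C
t=32: ready={C} → run C
t=33: ready={C} → run C
t=34: ready={C} → run C
t=35: ready={C} → run C
t=36: (idle)
t=37: (idle)
t=38: (idle)
t=39: (idle)

running at tick 18 = H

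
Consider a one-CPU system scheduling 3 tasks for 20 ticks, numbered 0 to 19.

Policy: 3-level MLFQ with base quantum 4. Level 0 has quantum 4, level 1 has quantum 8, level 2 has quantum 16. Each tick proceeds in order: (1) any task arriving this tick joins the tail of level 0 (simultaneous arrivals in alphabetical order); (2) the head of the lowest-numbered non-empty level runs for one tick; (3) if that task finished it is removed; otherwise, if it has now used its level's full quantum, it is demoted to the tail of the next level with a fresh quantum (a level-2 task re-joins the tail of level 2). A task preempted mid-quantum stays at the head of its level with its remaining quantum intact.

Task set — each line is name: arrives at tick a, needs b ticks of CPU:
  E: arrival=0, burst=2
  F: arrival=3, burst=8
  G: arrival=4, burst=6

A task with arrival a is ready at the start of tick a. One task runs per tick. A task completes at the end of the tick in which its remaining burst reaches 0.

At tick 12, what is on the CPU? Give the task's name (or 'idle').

running at tick 12 = F

t=0: L0/L1/L2 = E/-/- → run E
t=1: L0/L1/L2 = E/-/- → run E
t=2: (idle)
t=3: L0/L1/L2 = F/-/- → run F
t=4: L0/L1/L2 = FG/-/- → run F
t=5: L0/L1/L2 = FG/-/- → run F
t=6: L0/L1/L2 = FG/-/- → run F
t=7: L0/L1/L2 = G/F/- → run G
t=8: L0/L1/L2 = G/F/- → run G
t=9: L0/L1/L2 = G/F/- → run G
t=10: L0/L1/L2 = G/F/- → run G
t=11: L0/L1/L2 = -/FG/- → run F
t=12: L0/L1/L2 = -/FG/- → run F
t=13: L0/L1/L2 = -/FG/- → run F
t=14: L0/L1/L2 = -/FG/- → run F
t=15: L0/L1/L2 = -/G/- → run G
t=16: L0/L1/L2 = -/G/- → run G
t=17: (idle)
t=18: (idle)
t=19: (idle)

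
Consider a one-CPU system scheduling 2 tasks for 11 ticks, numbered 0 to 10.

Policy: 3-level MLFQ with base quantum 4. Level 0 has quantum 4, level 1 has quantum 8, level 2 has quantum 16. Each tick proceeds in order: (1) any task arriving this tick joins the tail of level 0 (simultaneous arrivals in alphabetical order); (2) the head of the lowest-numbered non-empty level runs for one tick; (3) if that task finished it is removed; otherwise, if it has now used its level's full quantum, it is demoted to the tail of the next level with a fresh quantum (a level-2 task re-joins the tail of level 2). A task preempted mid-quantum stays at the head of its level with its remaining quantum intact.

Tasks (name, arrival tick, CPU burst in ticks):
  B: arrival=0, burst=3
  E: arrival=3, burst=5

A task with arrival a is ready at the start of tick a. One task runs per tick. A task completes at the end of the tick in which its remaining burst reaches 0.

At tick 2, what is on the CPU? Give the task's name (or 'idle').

running at tick 2 = B

t=0: L0/L1/L2 = B/-/- → run B
t=1: L0/L1/L2 = B/-/- → run B
t=2: L0/L1/L2 = B/-/- → run B
t=3: L0/L1/L2 = E/-/- → run E
t=4: L0/L1/L2 = E/-/- → run E
t=5: L0/L1/L2 = E/-/- → run E
t=6: L0/L1/L2 = E/-/- → run E
t=7: L0/L1/L2 = -/E/- → run E
t=8: (idle)
t=9: (idle)
t=10: (idle)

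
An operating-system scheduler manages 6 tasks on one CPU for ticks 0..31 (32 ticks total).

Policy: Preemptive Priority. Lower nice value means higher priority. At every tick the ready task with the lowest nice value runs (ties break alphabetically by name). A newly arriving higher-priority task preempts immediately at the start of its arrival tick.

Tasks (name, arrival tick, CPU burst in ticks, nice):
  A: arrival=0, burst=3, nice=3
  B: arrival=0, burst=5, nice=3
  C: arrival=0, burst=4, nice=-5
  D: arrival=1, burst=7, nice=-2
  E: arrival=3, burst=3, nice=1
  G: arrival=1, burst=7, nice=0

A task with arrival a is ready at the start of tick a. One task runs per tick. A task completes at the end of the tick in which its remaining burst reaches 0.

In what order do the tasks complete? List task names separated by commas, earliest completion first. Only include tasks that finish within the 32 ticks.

t=0: ready={A,B,C} → run C
t=1: ready={A,B,C,D,G} → run C
t=2: ready={A,B,C,D,G} → run C
t=3: ready={A,B,C,D,E,G} → run C
t=4: ready={A,B,D,E,G} → run D
t=5: ready={A,B,D,E,G} → run D
t=6: ready={A,B,D,E,G} → run D
t=7: ready={A,B,D,E,G} → run D
t=8: ready={A,B,D,E,G} → run D
t=9: ready={A,B,D,E,G} → run D
t=10: ready={A,B,D,E,G} → run D
t=11: ready={A,B,E,G} → run G
t=12: ready={A,B,E,G} → run G
t=13: ready={A,B,E,G} → run G
t=14: ready={A,B,E,G} → run G
t=15: ready={A,B,E,G} → run G
t=16: ready={A,B,E,G} → run G
t=17: ready={A,B,E,G} → run G
t=18: ready={A,B,E} → run E
t=19: ready={A,B,E} → run E
t=20: ready={A,B,E} → run E
t=21: ready={A,B} → run A
t=22: ready={A,B} → run A
t=23: ready={A,B} → run A
t=24: ready={B} → run B
t=25: ready={B} → run B
t=26: ready={B} → run B
t=27: ready={B} → run B
t=28: ready={B} → run B
t=29: (idle)
t=30: (idle)
t=31: (idle)

completion order = C, D, G, E, A, B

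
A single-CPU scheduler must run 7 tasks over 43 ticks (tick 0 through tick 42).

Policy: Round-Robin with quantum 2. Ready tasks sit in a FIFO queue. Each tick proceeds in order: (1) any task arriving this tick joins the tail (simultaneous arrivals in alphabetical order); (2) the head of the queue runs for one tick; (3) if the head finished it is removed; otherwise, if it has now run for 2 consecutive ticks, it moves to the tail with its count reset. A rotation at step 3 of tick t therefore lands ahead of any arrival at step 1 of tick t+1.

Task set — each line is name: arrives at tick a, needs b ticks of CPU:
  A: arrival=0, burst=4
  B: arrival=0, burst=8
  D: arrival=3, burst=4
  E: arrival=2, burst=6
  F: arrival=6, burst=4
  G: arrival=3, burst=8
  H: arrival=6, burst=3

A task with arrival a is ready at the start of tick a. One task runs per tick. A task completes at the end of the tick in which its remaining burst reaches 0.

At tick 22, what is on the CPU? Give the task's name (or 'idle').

running at tick 22 = G

t=0: queue=[A,B] q_used=0 → run A
t=1: queue=[A,B] q_used=1 → run A
t=2: queue=[B,A,E] q_used=0 → run B
t=3: queue=[B,A,E,D,G] q_used=1 → run B
t=4: queue=[A,E,D,G,B] q_used=0 → run A
t=5: queue=[A,E,D,G,B] q_used=1 → run A
t=6: queue=[E,D,G,B,F,H] q_used=0 → run E
t=7: queue=[E,D,G,B,F,H] q_used=1 → run E
t=8: queue=[D,G,B,F,H,E] q_used=0 → run D
t=9: queue=[D,G,B,F,H,E] q_used=1 → run D
t=10: queue=[G,B,F,H,E,D] q_used=0 → run G
t=11: queue=[G,B,F,H,E,D] q_used=1 → run G
t=12: queue=[B,F,H,E,D,G] q_used=0 → run B
t=13: queue=[B,F,H,E,D,G] q_used=1 → run B
t=14: queue=[F,H,E,D,G,B] q_used=0 → run F
t=15: queue=[F,H,E,D,G,B] q_used=1 → run F
t=16: queue=[H,E,D,G,B,F] q_used=0 → run H
t=17: queue=[H,E,D,G,B,F] q_used=1 → run H
t=18: queue=[E,D,G,B,F,H] q_used=0 → run E
t=19: queue=[E,D,G,B,F,H] q_used=1 → run E
t=20: queue=[D,G,B,F,H,E] q_used=0 → run D
t=21: queue=[D,G,B,F,H,E] q_used=1 → run D
t=22: queue=[G,B,F,H,E] q_used=0 → run G
t=23: queue=[G,B,F,H,E] q_used=1 → run G
t=24: queue=[B,F,H,E,G] q_used=0 → run B
t=25: queue=[B,F,H,E,G] q_used=1 → run B
t=26: queue=[F,H,E,G,B] q_used=0 → run F
t=27: queue=[F,H,E,G,B] q_used=1 → run F
t=28: queue=[H,E,G,B] q_used=0 → run H
t=29: queue=[E,G,B] q_used=0 → run E
t=30: queue=[E,G,B] q_used=1 → run E
t=31: queue=[G,B] q_used=0 → run G
t=32: queue=[G,B] q_used=1 → run G
t=33: queue=[B,G] q_used=0 → run B
t=34: queue=[B,G] q_used=1 → run B
t=35: queue=[G] q_used=0 → run G
t=36: queue=[G] q_used=1 → run G
t=37: (idle)
t=38: (idle)
t=39: (idle)
t=40: (idle)
t=41: (idle)
t=42: (idle)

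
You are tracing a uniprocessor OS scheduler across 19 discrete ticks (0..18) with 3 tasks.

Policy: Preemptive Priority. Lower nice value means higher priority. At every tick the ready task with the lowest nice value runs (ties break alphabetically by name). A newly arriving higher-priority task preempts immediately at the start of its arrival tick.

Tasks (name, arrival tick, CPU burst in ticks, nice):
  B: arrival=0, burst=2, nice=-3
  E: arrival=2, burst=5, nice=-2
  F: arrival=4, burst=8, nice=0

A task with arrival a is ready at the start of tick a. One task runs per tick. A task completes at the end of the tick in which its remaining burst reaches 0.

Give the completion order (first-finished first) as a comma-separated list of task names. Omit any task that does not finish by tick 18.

completion order = B, E, F

t=0: ready={B} → run B
t=1: ready={B} → run B
t=2: ready={E} → run E
t=3: ready={E} → run E
t=4: ready={E,F} → run E
t=5: ready={E,F} → run E
t=6: ready={E,F} → run E
t=7: ready={F} → run F
t=8: ready={F} → run F
t=9: ready={F} → run F
t=10: ready={F} → run F
t=11: ready={F} → run F
t=12: ready={F} → run F
t=13: ready={F} → run F
t=14: ready={F} → run F
t=15: (idle)
t=16: (idle)
t=17: (idle)
t=18: (idle)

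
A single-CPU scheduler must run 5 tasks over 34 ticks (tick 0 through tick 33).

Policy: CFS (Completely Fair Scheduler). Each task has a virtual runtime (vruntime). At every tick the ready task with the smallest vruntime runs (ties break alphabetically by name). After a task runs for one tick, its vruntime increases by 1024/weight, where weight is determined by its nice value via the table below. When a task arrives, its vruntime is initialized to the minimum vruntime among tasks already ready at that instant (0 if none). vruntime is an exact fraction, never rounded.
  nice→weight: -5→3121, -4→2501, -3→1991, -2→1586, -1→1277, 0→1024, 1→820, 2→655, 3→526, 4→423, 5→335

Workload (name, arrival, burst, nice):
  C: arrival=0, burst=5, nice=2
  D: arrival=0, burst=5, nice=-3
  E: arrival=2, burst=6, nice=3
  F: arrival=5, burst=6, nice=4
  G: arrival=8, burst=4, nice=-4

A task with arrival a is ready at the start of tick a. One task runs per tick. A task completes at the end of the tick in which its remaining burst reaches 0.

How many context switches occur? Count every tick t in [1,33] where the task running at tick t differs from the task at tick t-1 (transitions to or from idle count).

t=0: vr[C=0 D=0] → run C
t=1: vr[C=1024/655 D=0] → run D
t=2: vr[C=1024/655 D=1024/1991 E=1024/1991] → run D
t=3: vr[C=1024/655 D=2048/1991 E=1024/1991] → run E
t=4: vr[C=1024/655 D=2048/1991 E=1288704/523633] → run D
t=5: vr[C=1024/655 D=3072/1991 E=1288704/523633 F=3072/1991] → run D
t=6: vr[C=1024/655 D=4096/1991 E=1288704/523633 F=3072/1991] → run F
t=7: vr[C=1024/655 D=4096/1991 E=1288704/523633 F=3338240/842193] → run C
t=8: vr[C=2048/655 D=4096/1991 E=1288704/523633 F=3338240/842193 G=4096/1991] → run D
t=9: vr[C=2048/655 E=1288704/523633 F=3338240/842193 G=4096/1991] → run G
t=10: vr[C=2048/655 E=1288704/523633 F=3338240/842193 G=12282880/4979491] → run E
t=11: vr[C=2048/655 E=2308096/523633 F=3338240/842193 G=12282880/4979491] → run G
t=12: vr[C=2048/655 E=2308096/523633 F=3338240/842193 G=14321664/4979491] → run G
t=13: vr[C=2048/655 E=2308096/523633 F=3338240/842193 G=16360448/4979491] → run C
t=14: vr[C=3072/655 E=2308096/523633 F=3338240/842193 G=16360448/4979491] → run G
t=15: vr[C=3072/655 E=2308096/523633 F=3338240/842193] → run F
t=16: vr[C=3072/655 E=2308096/523633 F=5377024/842193] → run E
t=17: vr[C=3072/655 E=3327488/523633 F=5377024/842193] → run C
t=18: vr[C=4096/655 E=3327488/523633 F=5377024/842193] → run C
t=19: vr[E=3327488/523633 F=5377024/842193] → run E
t=20: vr[E=4346880/523633 F=5377024/842193] → run F
t=21: vr[E=4346880/523633 F=2471936/280731] → run E
t=22: vr[E=5366272/523633 F=2471936/280731] → run F
t=23: vr[E=5366272/523633 F=9454592/842193] → run E
t=24: vr[F=9454592/842193] → run F
t=25: vr[F=11493376/842193] → run F
t=26: (idle)
t=27: (idle)
t=28: (idle)
t=29: (idle)
t=30: (idle)
t=31: (idle)
t=32: (idle)
t=33: (idle)

context switches = 21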